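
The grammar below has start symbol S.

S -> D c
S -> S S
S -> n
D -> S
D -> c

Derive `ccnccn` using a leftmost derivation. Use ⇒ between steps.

S ⇒ SS   [S -> S S]
SS ⇒ DcS   [S -> D c]
DcS ⇒ ScS   [D -> S]
ScS ⇒ DccS   [S -> D c]
DccS ⇒ SccS   [D -> S]
SccS ⇒ SSccS   [S -> S S]
SSccS ⇒ DcSccS   [S -> D c]
DcSccS ⇒ ccSccS   [D -> c]
ccSccS ⇒ ccnccS   [S -> n]
ccnccS ⇒ ccnccn   [S -> n]

S ⇒ SS ⇒ DcS ⇒ ScS ⇒ DccS ⇒ SccS ⇒ SSccS ⇒ DcSccS ⇒ ccSccS ⇒ ccnccS ⇒ ccnccn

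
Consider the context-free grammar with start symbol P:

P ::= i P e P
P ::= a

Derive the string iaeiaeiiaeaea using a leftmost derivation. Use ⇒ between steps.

P ⇒ iPeP ⇒ iaeP ⇒ iaeiPeP ⇒ iaeiaeP ⇒ iaeiaeiPeP ⇒ iaeiaeiiPePeP ⇒ iaeiaeiiaePeP ⇒ iaeiaeiiaeaeP ⇒ iaeiaeiiaeaea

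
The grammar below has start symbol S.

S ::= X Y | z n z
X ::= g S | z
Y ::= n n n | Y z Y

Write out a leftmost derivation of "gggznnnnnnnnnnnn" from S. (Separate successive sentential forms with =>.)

S => XY => gSY => gXYY => ggSYY => ggXYYY => gggSYYY => gggXYYYY => gggzYYYY => gggznnnYYY => gggznnnnnnYY => gggznnnnnnnnnY => gggznnnnnnnnnnnn

S => XY   [S ::= X Y]
XY => gSY   [X ::= g S]
gSY => gXYY   [S ::= X Y]
gXYY => ggSYY   [X ::= g S]
ggSYY => ggXYYY   [S ::= X Y]
ggXYYY => gggSYYY   [X ::= g S]
gggSYYY => gggXYYYY   [S ::= X Y]
gggXYYYY => gggzYYYY   [X ::= z]
gggzYYYY => gggznnnYYY   [Y ::= n n n]
gggznnnYYY => gggznnnnnnYY   [Y ::= n n n]
gggznnnnnnYY => gggznnnnnnnnnY   [Y ::= n n n]
gggznnnnnnnnnY => gggznnnnnnnnnnnn   [Y ::= n n n]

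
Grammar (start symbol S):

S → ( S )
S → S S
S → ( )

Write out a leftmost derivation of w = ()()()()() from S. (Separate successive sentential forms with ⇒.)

S ⇒ SS   [S → S S]
SS ⇒ SSS   [S → S S]
SSS ⇒ SSSS   [S → S S]
SSSS ⇒ SSSSS   [S → S S]
SSSSS ⇒ ()SSSS   [S → ( )]
()SSSS ⇒ ()()SSS   [S → ( )]
()()SSS ⇒ ()()()SS   [S → ( )]
()()()SS ⇒ ()()()()S   [S → ( )]
()()()()S ⇒ ()()()()()   [S → ( )]

S ⇒ SS ⇒ SSS ⇒ SSSS ⇒ SSSSS ⇒ ()SSSS ⇒ ()()SSS ⇒ ()()()SS ⇒ ()()()()S ⇒ ()()()()()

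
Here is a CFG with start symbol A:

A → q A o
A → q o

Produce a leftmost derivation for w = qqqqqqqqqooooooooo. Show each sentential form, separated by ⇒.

A ⇒ qAo   [A → q A o]
qAo ⇒ qqAoo   [A → q A o]
qqAoo ⇒ qqqAooo   [A → q A o]
qqqAooo ⇒ qqqqAoooo   [A → q A o]
qqqqAoooo ⇒ qqqqqAooooo   [A → q A o]
qqqqqAooooo ⇒ qqqqqqAoooooo   [A → q A o]
qqqqqqAoooooo ⇒ qqqqqqqAooooooo   [A → q A o]
qqqqqqqAooooooo ⇒ qqqqqqqqAoooooooo   [A → q A o]
qqqqqqqqAoooooooo ⇒ qqqqqqqqqooooooooo   [A → q o]

A ⇒ qAo ⇒ qqAoo ⇒ qqqAooo ⇒ qqqqAoooo ⇒ qqqqqAooooo ⇒ qqqqqqAoooooo ⇒ qqqqqqqAooooooo ⇒ qqqqqqqqAoooooooo ⇒ qqqqqqqqqooooooooo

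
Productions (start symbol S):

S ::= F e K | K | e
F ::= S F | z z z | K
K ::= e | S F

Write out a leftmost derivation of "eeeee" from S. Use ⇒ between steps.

S ⇒ FeK ⇒ KeK ⇒ SFeK ⇒ eFeK ⇒ eSFeK ⇒ eeFeK ⇒ eeKeK ⇒ eeeeK ⇒ eeeee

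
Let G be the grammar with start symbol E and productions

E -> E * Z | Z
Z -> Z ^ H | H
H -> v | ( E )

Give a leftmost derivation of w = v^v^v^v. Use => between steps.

E => Z   [E -> Z]
Z => Z^H   [Z -> Z ^ H]
Z^H => Z^H^H   [Z -> Z ^ H]
Z^H^H => Z^H^H^H   [Z -> Z ^ H]
Z^H^H^H => H^H^H^H   [Z -> H]
H^H^H^H => v^H^H^H   [H -> v]
v^H^H^H => v^v^H^H   [H -> v]
v^v^H^H => v^v^v^H   [H -> v]
v^v^v^H => v^v^v^v   [H -> v]

E=>Z=>Z^H=>Z^H^H=>Z^H^H^H=>H^H^H^H=>v^H^H^H=>v^v^H^H=>v^v^v^H=>v^v^v^v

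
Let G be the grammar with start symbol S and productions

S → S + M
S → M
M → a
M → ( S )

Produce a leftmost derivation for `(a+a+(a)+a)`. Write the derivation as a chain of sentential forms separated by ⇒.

S ⇒ M   [S → M]
M ⇒ (S)   [M → ( S )]
(S) ⇒ (S+M)   [S → S + M]
(S+M) ⇒ (S+M+M)   [S → S + M]
(S+M+M) ⇒ (S+M+M+M)   [S → S + M]
(S+M+M+M) ⇒ (M+M+M+M)   [S → M]
(M+M+M+M) ⇒ (a+M+M+M)   [M → a]
(a+M+M+M) ⇒ (a+a+M+M)   [M → a]
(a+a+M+M) ⇒ (a+a+(S)+M)   [M → ( S )]
(a+a+(S)+M) ⇒ (a+a+(M)+M)   [S → M]
(a+a+(M)+M) ⇒ (a+a+(a)+M)   [M → a]
(a+a+(a)+M) ⇒ (a+a+(a)+a)   [M → a]

S ⇒ M ⇒ (S) ⇒ (S+M) ⇒ (S+M+M) ⇒ (S+M+M+M) ⇒ (M+M+M+M) ⇒ (a+M+M+M) ⇒ (a+a+M+M) ⇒ (a+a+(S)+M) ⇒ (a+a+(M)+M) ⇒ (a+a+(a)+M) ⇒ (a+a+(a)+a)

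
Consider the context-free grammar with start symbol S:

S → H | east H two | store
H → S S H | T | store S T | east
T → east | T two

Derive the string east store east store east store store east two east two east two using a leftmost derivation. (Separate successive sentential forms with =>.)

S => east H two => east store S T two => east store east H two T two => east store east S S H two T two => east store east store S H two T two => east store east store east H two H two T two => east store east store east S S H two H two T two => east store east store east store S H two H two T two => east store east store east store store H two H two T two => east store east store east store store east two H two T two => east store east store east store store east two east two T two => east store east store east store store east two east two east two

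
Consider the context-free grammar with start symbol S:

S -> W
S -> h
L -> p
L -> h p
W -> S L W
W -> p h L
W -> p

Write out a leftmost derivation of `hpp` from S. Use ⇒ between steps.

S ⇒ W ⇒ SLW ⇒ hLW ⇒ hpW ⇒ hpp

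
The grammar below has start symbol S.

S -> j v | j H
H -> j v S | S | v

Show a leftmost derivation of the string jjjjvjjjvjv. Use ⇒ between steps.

S ⇒ jH   [S -> j H]
jH ⇒ jS   [H -> S]
jS ⇒ jjH   [S -> j H]
jjH ⇒ jjS   [H -> S]
jjS ⇒ jjjH   [S -> j H]
jjjH ⇒ jjjjvS   [H -> j v S]
jjjjvS ⇒ jjjjvjH   [S -> j H]
jjjjvjH ⇒ jjjjvjS   [H -> S]
jjjjvjS ⇒ jjjjvjjH   [S -> j H]
jjjjvjjH ⇒ jjjjvjjjvS   [H -> j v S]
jjjjvjjjvS ⇒ jjjjvjjjvjH   [S -> j H]
jjjjvjjjvjH ⇒ jjjjvjjjvjv   [H -> v]

S⇒jH⇒jS⇒jjH⇒jjS⇒jjjH⇒jjjjvS⇒jjjjvjH⇒jjjjvjS⇒jjjjvjjH⇒jjjjvjjjvS⇒jjjjvjjjvjH⇒jjjjvjjjvjv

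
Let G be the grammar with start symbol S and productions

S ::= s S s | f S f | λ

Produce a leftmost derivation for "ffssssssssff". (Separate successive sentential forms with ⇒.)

S ⇒ fSf ⇒ ffSff ⇒ ffsSsff ⇒ ffssSssff ⇒ ffsssSsssff ⇒ ffssssSssssff ⇒ ffssssssssff

S ⇒ fSf   [S ::= f S f]
fSf ⇒ ffSff   [S ::= f S f]
ffSff ⇒ ffsSsff   [S ::= s S s]
ffsSsff ⇒ ffssSssff   [S ::= s S s]
ffssSssff ⇒ ffsssSsssff   [S ::= s S s]
ffsssSsssff ⇒ ffssssSssssff   [S ::= s S s]
ffssssSssssff ⇒ ffssssssssff   [S ::= λ]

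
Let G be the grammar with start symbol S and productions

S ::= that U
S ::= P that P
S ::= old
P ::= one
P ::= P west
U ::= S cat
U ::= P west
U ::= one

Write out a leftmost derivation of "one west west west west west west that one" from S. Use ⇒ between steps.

S ⇒ P that P   [S ::= P that P]
P that P ⇒ P west that P   [P ::= P west]
P west that P ⇒ P west west that P   [P ::= P west]
P west west that P ⇒ P west west west that P   [P ::= P west]
P west west west that P ⇒ P west west west west that P   [P ::= P west]
P west west west west that P ⇒ P west west west west west that P   [P ::= P west]
P west west west west west that P ⇒ P west west west west west west that P   [P ::= P west]
P west west west west west west that P ⇒ one west west west west west west that P   [P ::= one]
one west west west west west west that P ⇒ one west west west west west west that one   [P ::= one]

S ⇒ P that P ⇒ P west that P ⇒ P west west that P ⇒ P west west west that P ⇒ P west west west west that P ⇒ P west west west west west that P ⇒ P west west west west west west that P ⇒ one west west west west west west that P ⇒ one west west west west west west that one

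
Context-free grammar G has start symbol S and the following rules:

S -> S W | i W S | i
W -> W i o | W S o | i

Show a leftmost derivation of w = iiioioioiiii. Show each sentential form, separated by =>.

S => SW => SWW => SWWW => iWSWWW => iWSoSWWW => iWioSoSWWW => iWSoioSoSWWW => iiSoioSoSWWW => iiioioSoSWWW => iiioioioSWWW => iiioioioiWWW => iiioioioiiWW => iiioioioiiiW => iiioioioiiii

S => SW   [S -> S W]
SW => SWW   [S -> S W]
SWW => SWWW   [S -> S W]
SWWW => iWSWWW   [S -> i W S]
iWSWWW => iWSoSWWW   [W -> W S o]
iWSoSWWW => iWioSoSWWW   [W -> W i o]
iWioSoSWWW => iWSoioSoSWWW   [W -> W S o]
iWSoioSoSWWW => iiSoioSoSWWW   [W -> i]
iiSoioSoSWWW => iiioioSoSWWW   [S -> i]
iiioioSoSWWW => iiioioioSWWW   [S -> i]
iiioioioSWWW => iiioioioiWWW   [S -> i]
iiioioioiWWW => iiioioioiiWW   [W -> i]
iiioioioiiWW => iiioioioiiiW   [W -> i]
iiioioioiiiW => iiioioioiiii   [W -> i]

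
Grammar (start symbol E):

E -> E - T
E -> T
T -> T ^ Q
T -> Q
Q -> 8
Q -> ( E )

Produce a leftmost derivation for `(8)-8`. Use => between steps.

E=>E-T=>T-T=>Q-T=>(E)-T=>(T)-T=>(Q)-T=>(8)-T=>(8)-Q=>(8)-8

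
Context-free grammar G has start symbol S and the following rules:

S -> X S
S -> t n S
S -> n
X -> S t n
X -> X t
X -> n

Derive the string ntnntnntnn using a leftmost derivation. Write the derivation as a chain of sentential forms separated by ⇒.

S ⇒ XS   [S -> X S]
XS ⇒ StnS   [X -> S t n]
StnS ⇒ XStnS   [S -> X S]
XStnS ⇒ StnStnS   [X -> S t n]
StnStnS ⇒ XStnStnS   [S -> X S]
XStnStnS ⇒ nStnStnS   [X -> n]
nStnStnS ⇒ ntnStnStnS   [S -> t n S]
ntnStnStnS ⇒ ntnntnStnS   [S -> n]
ntnntnStnS ⇒ ntnntnntnS   [S -> n]
ntnntnntnS ⇒ ntnntnntnn   [S -> n]

S ⇒ XS ⇒ StnS ⇒ XStnS ⇒ StnStnS ⇒ XStnStnS ⇒ nStnStnS ⇒ ntnStnStnS ⇒ ntnntnStnS ⇒ ntnntnntnS ⇒ ntnntnntnn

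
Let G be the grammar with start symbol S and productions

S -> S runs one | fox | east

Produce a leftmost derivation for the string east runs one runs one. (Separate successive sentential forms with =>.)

S => S runs one   [S -> S runs one]
S runs one => S runs one runs one   [S -> S runs one]
S runs one runs one => east runs one runs one   [S -> east]

S => S runs one => S runs one runs one => east runs one runs one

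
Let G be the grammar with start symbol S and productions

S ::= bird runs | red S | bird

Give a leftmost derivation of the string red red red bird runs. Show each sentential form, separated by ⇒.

S ⇒ red S ⇒ red red S ⇒ red red red S ⇒ red red red bird runs

S ⇒ red S   [S ::= red S]
red S ⇒ red red S   [S ::= red S]
red red S ⇒ red red red S   [S ::= red S]
red red red S ⇒ red red red bird runs   [S ::= bird runs]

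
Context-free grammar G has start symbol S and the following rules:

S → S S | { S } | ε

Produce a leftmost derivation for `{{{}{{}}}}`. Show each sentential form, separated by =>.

S => SS => {S}S => {SS}S => {{S}S}S => {{SS}S}S => {{{S}S}S}S => {{{}S}S}S => {{{}{S}}S}S => {{{}{{S}}}S}S => {{{}{{}}}S}S => {{{}{{}}}}S => {{{}{{}}}}

S => SS   [S → S S]
SS => {S}S   [S → { S }]
{S}S => {SS}S   [S → S S]
{SS}S => {{S}S}S   [S → { S }]
{{S}S}S => {{SS}S}S   [S → S S]
{{SS}S}S => {{{S}S}S}S   [S → { S }]
{{{S}S}S}S => {{{}S}S}S   [S → ε]
{{{}S}S}S => {{{}{S}}S}S   [S → { S }]
{{{}{S}}S}S => {{{}{{S}}}S}S   [S → { S }]
{{{}{{S}}}S}S => {{{}{{}}}S}S   [S → ε]
{{{}{{}}}S}S => {{{}{{}}}}S   [S → ε]
{{{}{{}}}}S => {{{}{{}}}}   [S → ε]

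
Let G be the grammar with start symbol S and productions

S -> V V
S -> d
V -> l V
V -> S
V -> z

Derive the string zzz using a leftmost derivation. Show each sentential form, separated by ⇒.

S ⇒ VV   [S -> V V]
VV ⇒ SV   [V -> S]
SV ⇒ VVV   [S -> V V]
VVV ⇒ zVV   [V -> z]
zVV ⇒ zzV   [V -> z]
zzV ⇒ zzz   [V -> z]

S ⇒ VV ⇒ SV ⇒ VVV ⇒ zVV ⇒ zzV ⇒ zzz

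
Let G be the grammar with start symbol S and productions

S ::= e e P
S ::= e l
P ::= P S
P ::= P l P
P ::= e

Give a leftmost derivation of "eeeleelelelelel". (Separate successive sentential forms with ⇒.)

S ⇒ eeP ⇒ eePS ⇒ eePSS ⇒ eePlPSS ⇒ eeelPSS ⇒ eeelPSSS ⇒ eeelPSSSS ⇒ eeelPSSSSS ⇒ eeeleSSSSS ⇒ eeeleelSSSS ⇒ eeeleelelSSS ⇒ eeeleelelelSS ⇒ eeeleelelelelS ⇒ eeeleelelelelel

S ⇒ eeP   [S ::= e e P]
eeP ⇒ eePS   [P ::= P S]
eePS ⇒ eePSS   [P ::= P S]
eePSS ⇒ eePlPSS   [P ::= P l P]
eePlPSS ⇒ eeelPSS   [P ::= e]
eeelPSS ⇒ eeelPSSS   [P ::= P S]
eeelPSSS ⇒ eeelPSSSS   [P ::= P S]
eeelPSSSS ⇒ eeelPSSSSS   [P ::= P S]
eeelPSSSSS ⇒ eeeleSSSSS   [P ::= e]
eeeleSSSSS ⇒ eeeleelSSSS   [S ::= e l]
eeeleelSSSS ⇒ eeeleelelSSS   [S ::= e l]
eeeleelelSSS ⇒ eeeleelelelSS   [S ::= e l]
eeeleelelelSS ⇒ eeeleelelelelS   [S ::= e l]
eeeleelelelelS ⇒ eeeleelelelelel   [S ::= e l]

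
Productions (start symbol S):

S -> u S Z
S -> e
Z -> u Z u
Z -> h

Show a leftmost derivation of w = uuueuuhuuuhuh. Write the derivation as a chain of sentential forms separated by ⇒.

S ⇒ uSZ ⇒ uuSZZ ⇒ uuuSZZZ ⇒ uuueZZZ ⇒ uuueuZuZZ ⇒ uuueuuZuuZZ ⇒ uuueuuhuuZZ ⇒ uuueuuhuuuZuZ ⇒ uuueuuhuuuhuZ ⇒ uuueuuhuuuhuh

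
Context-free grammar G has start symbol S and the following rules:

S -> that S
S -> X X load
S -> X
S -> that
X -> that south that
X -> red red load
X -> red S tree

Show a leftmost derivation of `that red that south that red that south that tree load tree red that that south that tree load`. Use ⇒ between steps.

S ⇒ that S   [S -> that S]
that S ⇒ that X X load   [S -> X X load]
that X X load ⇒ that red S tree X load   [X -> red S tree]
that red S tree X load ⇒ that red X X load tree X load   [S -> X X load]
that red X X load tree X load ⇒ that red that south that X load tree X load   [X -> that south that]
that red that south that X load tree X load ⇒ that red that south that red S tree load tree X load   [X -> red S tree]
that red that south that red S tree load tree X load ⇒ that red that south that red X tree load tree X load   [S -> X]
that red that south that red X tree load tree X load ⇒ that red that south that red that south that tree load tree X load   [X -> that south that]
that red that south that red that south that tree load tree X load ⇒ that red that south that red that south that tree load tree red S tree load   [X -> red S tree]
that red that south that red that south that tree load tree red S tree load ⇒ that red that south that red that south that tree load tree red that S tree load   [S -> that S]
that red that south that red that south that tree load tree red that S tree load ⇒ that red that south that red that south that tree load tree red that X tree load   [S -> X]
that red that south that red that south that tree load tree red that X tree load ⇒ that red that south that red that south that tree load tree red that that south that tree load   [X -> that south that]

S ⇒ that S ⇒ that X X load ⇒ that red S tree X load ⇒ that red X X load tree X load ⇒ that red that south that X load tree X load ⇒ that red that south that red S tree load tree X load ⇒ that red that south that red X tree load tree X load ⇒ that red that south that red that south that tree load tree X load ⇒ that red that south that red that south that tree load tree red S tree load ⇒ that red that south that red that south that tree load tree red that S tree load ⇒ that red that south that red that south that tree load tree red that X tree load ⇒ that red that south that red that south that tree load tree red that that south that tree load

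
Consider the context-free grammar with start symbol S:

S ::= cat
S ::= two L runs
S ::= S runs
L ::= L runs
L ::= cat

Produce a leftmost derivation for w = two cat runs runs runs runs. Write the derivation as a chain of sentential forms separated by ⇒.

S ⇒ S runs   [S ::= S runs]
S runs ⇒ two L runs runs   [S ::= two L runs]
two L runs runs ⇒ two L runs runs runs   [L ::= L runs]
two L runs runs runs ⇒ two L runs runs runs runs   [L ::= L runs]
two L runs runs runs runs ⇒ two cat runs runs runs runs   [L ::= cat]

S ⇒ S runs ⇒ two L runs runs ⇒ two L runs runs runs ⇒ two L runs runs runs runs ⇒ two cat runs runs runs runs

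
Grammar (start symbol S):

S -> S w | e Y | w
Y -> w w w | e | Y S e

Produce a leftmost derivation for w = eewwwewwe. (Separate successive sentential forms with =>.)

S => eY => eYSe => eYSeSe => eeSeSe => eeSweSe => eeSwweSe => eewwweSe => eewwweSwe => eewwwewwe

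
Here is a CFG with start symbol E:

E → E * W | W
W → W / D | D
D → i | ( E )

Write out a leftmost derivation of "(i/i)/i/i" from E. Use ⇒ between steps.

E ⇒ W   [E → W]
W ⇒ W/D   [W → W / D]
W/D ⇒ W/D/D   [W → W / D]
W/D/D ⇒ D/D/D   [W → D]
D/D/D ⇒ (E)/D/D   [D → ( E )]
(E)/D/D ⇒ (W)/D/D   [E → W]
(W)/D/D ⇒ (W/D)/D/D   [W → W / D]
(W/D)/D/D ⇒ (D/D)/D/D   [W → D]
(D/D)/D/D ⇒ (i/D)/D/D   [D → i]
(i/D)/D/D ⇒ (i/i)/D/D   [D → i]
(i/i)/D/D ⇒ (i/i)/i/D   [D → i]
(i/i)/i/D ⇒ (i/i)/i/i   [D → i]

E ⇒ W ⇒ W/D ⇒ W/D/D ⇒ D/D/D ⇒ (E)/D/D ⇒ (W)/D/D ⇒ (W/D)/D/D ⇒ (D/D)/D/D ⇒ (i/D)/D/D ⇒ (i/i)/D/D ⇒ (i/i)/i/D ⇒ (i/i)/i/i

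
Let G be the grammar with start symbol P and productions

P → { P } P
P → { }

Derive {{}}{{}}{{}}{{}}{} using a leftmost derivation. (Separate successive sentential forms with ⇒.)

P ⇒ {P}P   [P → { P } P]
{P}P ⇒ {{}}P   [P → { }]
{{}}P ⇒ {{}}{P}P   [P → { P } P]
{{}}{P}P ⇒ {{}}{{}}P   [P → { }]
{{}}{{}}P ⇒ {{}}{{}}{P}P   [P → { P } P]
{{}}{{}}{P}P ⇒ {{}}{{}}{{}}P   [P → { }]
{{}}{{}}{{}}P ⇒ {{}}{{}}{{}}{P}P   [P → { P } P]
{{}}{{}}{{}}{P}P ⇒ {{}}{{}}{{}}{{}}P   [P → { }]
{{}}{{}}{{}}{{}}P ⇒ {{}}{{}}{{}}{{}}{}   [P → { }]

P ⇒ {P}P ⇒ {{}}P ⇒ {{}}{P}P ⇒ {{}}{{}}P ⇒ {{}}{{}}{P}P ⇒ {{}}{{}}{{}}P ⇒ {{}}{{}}{{}}{P}P ⇒ {{}}{{}}{{}}{{}}P ⇒ {{}}{{}}{{}}{{}}{}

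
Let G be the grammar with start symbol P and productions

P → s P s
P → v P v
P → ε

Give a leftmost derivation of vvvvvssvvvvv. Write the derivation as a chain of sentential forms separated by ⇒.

P⇒vPv⇒vvPvv⇒vvvPvvv⇒vvvvPvvvv⇒vvvvvPvvvvv⇒vvvvvsPsvvvvv⇒vvvvvssvvvvv

P ⇒ vPv   [P → v P v]
vPv ⇒ vvPvv   [P → v P v]
vvPvv ⇒ vvvPvvv   [P → v P v]
vvvPvvv ⇒ vvvvPvvvv   [P → v P v]
vvvvPvvvv ⇒ vvvvvPvvvvv   [P → v P v]
vvvvvPvvvvv ⇒ vvvvvsPsvvvvv   [P → s P s]
vvvvvsPsvvvvv ⇒ vvvvvssvvvvv   [P → ε]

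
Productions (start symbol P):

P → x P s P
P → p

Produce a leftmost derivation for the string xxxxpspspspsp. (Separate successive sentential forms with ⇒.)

P ⇒ xPsP   [P → x P s P]
xPsP ⇒ xxPsPsP   [P → x P s P]
xxPsPsP ⇒ xxxPsPsPsP   [P → x P s P]
xxxPsPsPsP ⇒ xxxxPsPsPsPsP   [P → x P s P]
xxxxPsPsPsPsP ⇒ xxxxpsPsPsPsP   [P → p]
xxxxpsPsPsPsP ⇒ xxxxpspsPsPsP   [P → p]
xxxxpspsPsPsP ⇒ xxxxpspspsPsP   [P → p]
xxxxpspspsPsP ⇒ xxxxpspspspsP   [P → p]
xxxxpspspspsP ⇒ xxxxpspspspsp   [P → p]

P⇒xPsP⇒xxPsPsP⇒xxxPsPsPsP⇒xxxxPsPsPsPsP⇒xxxxpsPsPsPsP⇒xxxxpspsPsPsP⇒xxxxpspspsPsP⇒xxxxpspspspsP⇒xxxxpspspspsp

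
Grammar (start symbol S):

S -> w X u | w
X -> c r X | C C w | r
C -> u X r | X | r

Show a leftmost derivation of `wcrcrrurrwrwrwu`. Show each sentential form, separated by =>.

S=>wXu=>wCCwu=>wXCwu=>wCCwCwu=>wXCwCwu=>wCCwCwCwu=>wXCwCwCwu=>wcrXCwCwCwu=>wcrcrXCwCwCwu=>wcrcrrCwCwCwu=>wcrcrruXrwCwCwu=>wcrcrrurrwCwCwu=>wcrcrrurrwrwCwu=>wcrcrrurrwrwrwu

S => wXu   [S -> w X u]
wXu => wCCwu   [X -> C C w]
wCCwu => wXCwu   [C -> X]
wXCwu => wCCwCwu   [X -> C C w]
wCCwCwu => wXCwCwu   [C -> X]
wXCwCwu => wCCwCwCwu   [X -> C C w]
wCCwCwCwu => wXCwCwCwu   [C -> X]
wXCwCwCwu => wcrXCwCwCwu   [X -> c r X]
wcrXCwCwCwu => wcrcrXCwCwCwu   [X -> c r X]
wcrcrXCwCwCwu => wcrcrrCwCwCwu   [X -> r]
wcrcrrCwCwCwu => wcrcrruXrwCwCwu   [C -> u X r]
wcrcrruXrwCwCwu => wcrcrrurrwCwCwu   [X -> r]
wcrcrrurrwCwCwu => wcrcrrurrwrwCwu   [C -> r]
wcrcrrurrwrwCwu => wcrcrrurrwrwrwu   [C -> r]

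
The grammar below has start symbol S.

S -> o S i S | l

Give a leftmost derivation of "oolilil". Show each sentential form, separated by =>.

S => oSiS => ooSiSiS => ooliSiS => ooliliS => oolilil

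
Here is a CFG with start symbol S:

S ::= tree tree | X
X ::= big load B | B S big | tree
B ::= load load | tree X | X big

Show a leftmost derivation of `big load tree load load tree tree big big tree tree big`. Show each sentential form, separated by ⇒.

S ⇒ X ⇒ B S big ⇒ X big S big ⇒ big load B big S big ⇒ big load tree X big S big ⇒ big load tree B S big big S big ⇒ big load tree load load S big big S big ⇒ big load tree load load tree tree big big S big ⇒ big load tree load load tree tree big big tree tree big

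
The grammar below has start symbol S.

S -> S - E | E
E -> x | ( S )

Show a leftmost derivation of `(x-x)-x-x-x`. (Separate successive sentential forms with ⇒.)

S⇒S-E⇒S-E-E⇒S-E-E-E⇒E-E-E-E⇒(S)-E-E-E⇒(S-E)-E-E-E⇒(E-E)-E-E-E⇒(x-E)-E-E-E⇒(x-x)-E-E-E⇒(x-x)-x-E-E⇒(x-x)-x-x-E⇒(x-x)-x-x-x

S ⇒ S-E   [S -> S - E]
S-E ⇒ S-E-E   [S -> S - E]
S-E-E ⇒ S-E-E-E   [S -> S - E]
S-E-E-E ⇒ E-E-E-E   [S -> E]
E-E-E-E ⇒ (S)-E-E-E   [E -> ( S )]
(S)-E-E-E ⇒ (S-E)-E-E-E   [S -> S - E]
(S-E)-E-E-E ⇒ (E-E)-E-E-E   [S -> E]
(E-E)-E-E-E ⇒ (x-E)-E-E-E   [E -> x]
(x-E)-E-E-E ⇒ (x-x)-E-E-E   [E -> x]
(x-x)-E-E-E ⇒ (x-x)-x-E-E   [E -> x]
(x-x)-x-E-E ⇒ (x-x)-x-x-E   [E -> x]
(x-x)-x-x-E ⇒ (x-x)-x-x-x   [E -> x]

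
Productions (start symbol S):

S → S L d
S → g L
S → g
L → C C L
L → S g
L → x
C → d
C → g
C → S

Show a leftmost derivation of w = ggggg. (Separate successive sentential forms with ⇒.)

S⇒gL⇒gCCL⇒ggCL⇒gggL⇒gggSg⇒ggggg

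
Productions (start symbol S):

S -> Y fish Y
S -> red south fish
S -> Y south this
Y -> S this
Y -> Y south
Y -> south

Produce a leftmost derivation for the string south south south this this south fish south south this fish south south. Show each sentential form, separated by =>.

S => Y fish Y => S this fish Y => Y fish Y this fish Y => Y south fish Y this fish Y => S this south fish Y this fish Y => Y south this this south fish Y this fish Y => Y south south this this south fish Y this fish Y => south south south this this south fish Y this fish Y => south south south this this south fish Y south this fish Y => south south south this this south fish south south this fish Y => south south south this this south fish south south this fish Y south => south south south this this south fish south south this fish south south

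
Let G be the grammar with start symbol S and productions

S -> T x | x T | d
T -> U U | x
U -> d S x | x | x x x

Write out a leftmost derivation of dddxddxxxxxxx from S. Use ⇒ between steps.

S ⇒ Tx ⇒ UUx ⇒ dSxUx ⇒ dTxxUx ⇒ dUUxxUx ⇒ ddSxUxxUx ⇒ dddxUxxUx ⇒ dddxdSxxxUx ⇒ dddxddxxxUx ⇒ dddxddxxxxxxx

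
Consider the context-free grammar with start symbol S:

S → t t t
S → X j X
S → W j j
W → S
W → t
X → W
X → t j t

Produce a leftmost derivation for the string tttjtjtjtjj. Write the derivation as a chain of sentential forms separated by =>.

S => Wjj => Sjj => XjXjj => WjXjj => SjXjj => tttjXjj => tttjWjj => tttjSjj => tttjXjXjj => tttjWjXjj => tttjtjXjj => tttjtjtjtjj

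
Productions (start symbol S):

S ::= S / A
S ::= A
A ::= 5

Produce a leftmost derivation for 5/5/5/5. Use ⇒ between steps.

S⇒S/A⇒S/A/A⇒S/A/A/A⇒A/A/A/A⇒5/A/A/A⇒5/5/A/A⇒5/5/5/A⇒5/5/5/5

S ⇒ S/A   [S ::= S / A]
S/A ⇒ S/A/A   [S ::= S / A]
S/A/A ⇒ S/A/A/A   [S ::= S / A]
S/A/A/A ⇒ A/A/A/A   [S ::= A]
A/A/A/A ⇒ 5/A/A/A   [A ::= 5]
5/A/A/A ⇒ 5/5/A/A   [A ::= 5]
5/5/A/A ⇒ 5/5/5/A   [A ::= 5]
5/5/5/A ⇒ 5/5/5/5   [A ::= 5]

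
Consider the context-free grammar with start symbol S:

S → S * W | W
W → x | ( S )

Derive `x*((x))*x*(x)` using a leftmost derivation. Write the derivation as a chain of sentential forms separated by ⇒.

S ⇒ S*W   [S → S * W]
S*W ⇒ S*W*W   [S → S * W]
S*W*W ⇒ S*W*W*W   [S → S * W]
S*W*W*W ⇒ W*W*W*W   [S → W]
W*W*W*W ⇒ x*W*W*W   [W → x]
x*W*W*W ⇒ x*(S)*W*W   [W → ( S )]
x*(S)*W*W ⇒ x*(W)*W*W   [S → W]
x*(W)*W*W ⇒ x*((S))*W*W   [W → ( S )]
x*((S))*W*W ⇒ x*((W))*W*W   [S → W]
x*((W))*W*W ⇒ x*((x))*W*W   [W → x]
x*((x))*W*W ⇒ x*((x))*x*W   [W → x]
x*((x))*x*W ⇒ x*((x))*x*(S)   [W → ( S )]
x*((x))*x*(S) ⇒ x*((x))*x*(W)   [S → W]
x*((x))*x*(W) ⇒ x*((x))*x*(x)   [W → x]

S ⇒ S*W ⇒ S*W*W ⇒ S*W*W*W ⇒ W*W*W*W ⇒ x*W*W*W ⇒ x*(S)*W*W ⇒ x*(W)*W*W ⇒ x*((S))*W*W ⇒ x*((W))*W*W ⇒ x*((x))*W*W ⇒ x*((x))*x*W ⇒ x*((x))*x*(S) ⇒ x*((x))*x*(W) ⇒ x*((x))*x*(x)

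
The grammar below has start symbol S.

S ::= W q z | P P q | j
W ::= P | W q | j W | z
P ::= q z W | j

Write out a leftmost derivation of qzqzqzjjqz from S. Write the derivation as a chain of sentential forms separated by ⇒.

S ⇒ Wqz ⇒ Pqz ⇒ qzWqz ⇒ qzPqz ⇒ qzqzWqz ⇒ qzqzPqz ⇒ qzqzqzWqz ⇒ qzqzqzjWqz ⇒ qzqzqzjPqz ⇒ qzqzqzjjqz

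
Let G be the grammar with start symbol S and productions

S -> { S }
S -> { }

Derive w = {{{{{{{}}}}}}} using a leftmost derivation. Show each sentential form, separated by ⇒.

S⇒{S}⇒{{S}}⇒{{{S}}}⇒{{{{S}}}}⇒{{{{{S}}}}}⇒{{{{{{S}}}}}}⇒{{{{{{{}}}}}}}

S ⇒ {S}   [S -> { S }]
{S} ⇒ {{S}}   [S -> { S }]
{{S}} ⇒ {{{S}}}   [S -> { S }]
{{{S}}} ⇒ {{{{S}}}}   [S -> { S }]
{{{{S}}}} ⇒ {{{{{S}}}}}   [S -> { S }]
{{{{{S}}}}} ⇒ {{{{{{S}}}}}}   [S -> { S }]
{{{{{{S}}}}}} ⇒ {{{{{{{}}}}}}}   [S -> { }]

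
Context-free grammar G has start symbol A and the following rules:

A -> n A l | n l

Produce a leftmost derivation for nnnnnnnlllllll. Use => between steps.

A => nAl => nnAll => nnnAlll => nnnnAllll => nnnnnAlllll => nnnnnnAllllll => nnnnnnnlllllll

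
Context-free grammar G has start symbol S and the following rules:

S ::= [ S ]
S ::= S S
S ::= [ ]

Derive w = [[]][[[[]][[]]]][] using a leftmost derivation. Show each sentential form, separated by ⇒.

S ⇒ SS ⇒ SSS ⇒ [S]SS ⇒ [[]]SS ⇒ [[]][S]S ⇒ [[]][[S]]S ⇒ [[]][[SS]]S ⇒ [[]][[[S]S]]S ⇒ [[]][[[[]]S]]S ⇒ [[]][[[[]][S]]]S ⇒ [[]][[[[]][[]]]]S ⇒ [[]][[[[]][[]]]][]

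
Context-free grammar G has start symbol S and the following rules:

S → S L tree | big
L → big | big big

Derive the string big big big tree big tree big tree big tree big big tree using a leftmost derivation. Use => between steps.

S => S L tree => S L tree L tree => S L tree L tree L tree => S L tree L tree L tree L tree => S L tree L tree L tree L tree L tree => big L tree L tree L tree L tree L tree => big big big tree L tree L tree L tree L tree => big big big tree big tree L tree L tree L tree => big big big tree big tree big tree L tree L tree => big big big tree big tree big tree big tree L tree => big big big tree big tree big tree big tree big big tree

S => S L tree   [S → S L tree]
S L tree => S L tree L tree   [S → S L tree]
S L tree L tree => S L tree L tree L tree   [S → S L tree]
S L tree L tree L tree => S L tree L tree L tree L tree   [S → S L tree]
S L tree L tree L tree L tree => S L tree L tree L tree L tree L tree   [S → S L tree]
S L tree L tree L tree L tree L tree => big L tree L tree L tree L tree L tree   [S → big]
big L tree L tree L tree L tree L tree => big big big tree L tree L tree L tree L tree   [L → big big]
big big big tree L tree L tree L tree L tree => big big big tree big tree L tree L tree L tree   [L → big]
big big big tree big tree L tree L tree L tree => big big big tree big tree big tree L tree L tree   [L → big]
big big big tree big tree big tree L tree L tree => big big big tree big tree big tree big tree L tree   [L → big]
big big big tree big tree big tree big tree L tree => big big big tree big tree big tree big tree big big tree   [L → big big]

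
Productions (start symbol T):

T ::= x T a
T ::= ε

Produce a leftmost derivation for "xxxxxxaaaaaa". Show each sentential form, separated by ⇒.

T⇒xTa⇒xxTaa⇒xxxTaaa⇒xxxxTaaaa⇒xxxxxTaaaaa⇒xxxxxxTaaaaaa⇒xxxxxxaaaaaa

T ⇒ xTa   [T ::= x T a]
xTa ⇒ xxTaa   [T ::= x T a]
xxTaa ⇒ xxxTaaa   [T ::= x T a]
xxxTaaa ⇒ xxxxTaaaa   [T ::= x T a]
xxxxTaaaa ⇒ xxxxxTaaaaa   [T ::= x T a]
xxxxxTaaaaa ⇒ xxxxxxTaaaaaa   [T ::= x T a]
xxxxxxTaaaaaa ⇒ xxxxxxaaaaaa   [T ::= ε]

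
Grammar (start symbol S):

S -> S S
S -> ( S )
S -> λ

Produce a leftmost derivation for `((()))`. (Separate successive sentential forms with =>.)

S => SS => SSS => (S)SS => (SS)SS => (SSS)SS => ((S)SS)SS => (((S))SS)SS => ((())SS)SS => ((())S)SS => ((()))SS => ((()))S => ((()))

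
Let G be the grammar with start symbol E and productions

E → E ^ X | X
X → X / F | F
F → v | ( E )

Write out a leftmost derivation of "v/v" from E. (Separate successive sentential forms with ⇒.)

E⇒X⇒X/F⇒F/F⇒v/F⇒v/v

E ⇒ X   [E → X]
X ⇒ X/F   [X → X / F]
X/F ⇒ F/F   [X → F]
F/F ⇒ v/F   [F → v]
v/F ⇒ v/v   [F → v]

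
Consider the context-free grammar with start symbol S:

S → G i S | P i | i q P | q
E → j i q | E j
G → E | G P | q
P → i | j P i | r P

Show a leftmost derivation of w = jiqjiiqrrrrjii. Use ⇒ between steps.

S ⇒ GiS   [S → G i S]
GiS ⇒ EiS   [G → E]
EiS ⇒ EjiS   [E → E j]
EjiS ⇒ jiqjiS   [E → j i q]
jiqjiS ⇒ jiqjiiqP   [S → i q P]
jiqjiiqP ⇒ jiqjiiqrP   [P → r P]
jiqjiiqrP ⇒ jiqjiiqrrP   [P → r P]
jiqjiiqrrP ⇒ jiqjiiqrrrP   [P → r P]
jiqjiiqrrrP ⇒ jiqjiiqrrrrP   [P → r P]
jiqjiiqrrrrP ⇒ jiqjiiqrrrrjPi   [P → j P i]
jiqjiiqrrrrjPi ⇒ jiqjiiqrrrrjii   [P → i]

S ⇒ GiS ⇒ EiS ⇒ EjiS ⇒ jiqjiS ⇒ jiqjiiqP ⇒ jiqjiiqrP ⇒ jiqjiiqrrP ⇒ jiqjiiqrrrP ⇒ jiqjiiqrrrrP ⇒ jiqjiiqrrrrjPi ⇒ jiqjiiqrrrrjii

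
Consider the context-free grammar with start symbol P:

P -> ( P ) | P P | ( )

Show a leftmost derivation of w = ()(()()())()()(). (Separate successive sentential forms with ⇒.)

P⇒PP⇒PPP⇒PPPP⇒PPPPP⇒()PPPP⇒()(P)PPP⇒()(PP)PPP⇒()(PPP)PPP⇒()(()PP)PPP⇒()(()()P)PPP⇒()(()()())PPP⇒()(()()())()PP⇒()(()()())()()P⇒()(()()())()()()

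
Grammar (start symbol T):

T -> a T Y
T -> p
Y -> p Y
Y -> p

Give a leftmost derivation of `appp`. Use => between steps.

T => aTY   [T -> a T Y]
aTY => apY   [T -> p]
apY => appY   [Y -> p Y]
appY => appp   [Y -> p]

T => aTY => apY => appY => appp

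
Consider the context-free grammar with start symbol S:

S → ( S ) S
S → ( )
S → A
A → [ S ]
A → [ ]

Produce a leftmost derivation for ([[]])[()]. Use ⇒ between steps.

S ⇒ (S)S   [S → ( S ) S]
(S)S ⇒ (A)S   [S → A]
(A)S ⇒ ([S])S   [A → [ S ]]
([S])S ⇒ ([A])S   [S → A]
([A])S ⇒ ([[]])S   [A → [ ]]
([[]])S ⇒ ([[]])A   [S → A]
([[]])A ⇒ ([[]])[S]   [A → [ S ]]
([[]])[S] ⇒ ([[]])[()]   [S → ( )]

S⇒(S)S⇒(A)S⇒([S])S⇒([A])S⇒([[]])S⇒([[]])A⇒([[]])[S]⇒([[]])[()]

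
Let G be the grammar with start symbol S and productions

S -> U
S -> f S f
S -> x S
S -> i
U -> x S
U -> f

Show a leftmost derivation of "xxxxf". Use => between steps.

S => xS => xxS => xxxS => xxxxS => xxxxU => xxxxf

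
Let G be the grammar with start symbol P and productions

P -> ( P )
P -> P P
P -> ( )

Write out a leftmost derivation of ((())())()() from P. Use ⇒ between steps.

P ⇒ PP ⇒ PPP ⇒ (P)PP ⇒ (PP)PP ⇒ ((P)P)PP ⇒ ((())P)PP ⇒ ((())())PP ⇒ ((())())()P ⇒ ((())())()()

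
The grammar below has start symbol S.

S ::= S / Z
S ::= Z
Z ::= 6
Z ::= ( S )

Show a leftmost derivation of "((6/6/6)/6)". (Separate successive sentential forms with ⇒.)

S ⇒ Z   [S ::= Z]
Z ⇒ (S)   [Z ::= ( S )]
(S) ⇒ (S/Z)   [S ::= S / Z]
(S/Z) ⇒ (Z/Z)   [S ::= Z]
(Z/Z) ⇒ ((S)/Z)   [Z ::= ( S )]
((S)/Z) ⇒ ((S/Z)/Z)   [S ::= S / Z]
((S/Z)/Z) ⇒ ((S/Z/Z)/Z)   [S ::= S / Z]
((S/Z/Z)/Z) ⇒ ((Z/Z/Z)/Z)   [S ::= Z]
((Z/Z/Z)/Z) ⇒ ((6/Z/Z)/Z)   [Z ::= 6]
((6/Z/Z)/Z) ⇒ ((6/6/Z)/Z)   [Z ::= 6]
((6/6/Z)/Z) ⇒ ((6/6/6)/Z)   [Z ::= 6]
((6/6/6)/Z) ⇒ ((6/6/6)/6)   [Z ::= 6]

S ⇒ Z ⇒ (S) ⇒ (S/Z) ⇒ (Z/Z) ⇒ ((S)/Z) ⇒ ((S/Z)/Z) ⇒ ((S/Z/Z)/Z) ⇒ ((Z/Z/Z)/Z) ⇒ ((6/Z/Z)/Z) ⇒ ((6/6/Z)/Z) ⇒ ((6/6/6)/Z) ⇒ ((6/6/6)/6)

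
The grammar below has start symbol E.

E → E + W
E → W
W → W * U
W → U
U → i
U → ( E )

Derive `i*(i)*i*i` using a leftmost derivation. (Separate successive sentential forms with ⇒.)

E⇒W⇒W*U⇒W*U*U⇒W*U*U*U⇒U*U*U*U⇒i*U*U*U⇒i*(E)*U*U⇒i*(W)*U*U⇒i*(U)*U*U⇒i*(i)*U*U⇒i*(i)*i*U⇒i*(i)*i*i

E ⇒ W   [E → W]
W ⇒ W*U   [W → W * U]
W*U ⇒ W*U*U   [W → W * U]
W*U*U ⇒ W*U*U*U   [W → W * U]
W*U*U*U ⇒ U*U*U*U   [W → U]
U*U*U*U ⇒ i*U*U*U   [U → i]
i*U*U*U ⇒ i*(E)*U*U   [U → ( E )]
i*(E)*U*U ⇒ i*(W)*U*U   [E → W]
i*(W)*U*U ⇒ i*(U)*U*U   [W → U]
i*(U)*U*U ⇒ i*(i)*U*U   [U → i]
i*(i)*U*U ⇒ i*(i)*i*U   [U → i]
i*(i)*i*U ⇒ i*(i)*i*i   [U → i]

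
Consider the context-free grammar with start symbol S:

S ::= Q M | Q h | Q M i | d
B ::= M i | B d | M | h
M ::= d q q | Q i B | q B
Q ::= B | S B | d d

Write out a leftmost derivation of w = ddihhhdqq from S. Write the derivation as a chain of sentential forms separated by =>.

S => QM   [S ::= Q M]
QM => SBM   [Q ::= S B]
SBM => QhBM   [S ::= Q h]
QhBM => BhBM   [Q ::= B]
BhBM => MhBM   [B ::= M]
MhBM => QiBhBM   [M ::= Q i B]
QiBhBM => ddiBhBM   [Q ::= d d]
ddiBhBM => ddihhBM   [B ::= h]
ddihhBM => ddihhhM   [B ::= h]
ddihhhM => ddihhhdqq   [M ::= d q q]

S=>QM=>SBM=>QhBM=>BhBM=>MhBM=>QiBhBM=>ddiBhBM=>ddihhBM=>ddihhhM=>ddihhhdqq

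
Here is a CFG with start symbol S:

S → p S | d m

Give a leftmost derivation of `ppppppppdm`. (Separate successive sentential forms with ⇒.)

S ⇒ pS ⇒ ppS ⇒ pppS ⇒ ppppS ⇒ pppppS ⇒ ppppppS ⇒ pppppppS ⇒ ppppppppS ⇒ ppppppppdm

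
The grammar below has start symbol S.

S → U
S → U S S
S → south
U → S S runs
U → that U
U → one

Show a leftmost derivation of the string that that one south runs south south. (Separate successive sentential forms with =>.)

S => U S S => S S runs S S => U S runs S S => that U S runs S S => that that U S runs S S => that that one S runs S S => that that one south runs S S => that that one south runs south S => that that one south runs south south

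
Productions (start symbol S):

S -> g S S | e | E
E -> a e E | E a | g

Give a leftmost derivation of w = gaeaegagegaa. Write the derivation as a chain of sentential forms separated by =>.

S => gSS   [S -> g S S]
gSS => gES   [S -> E]
gES => gaeES   [E -> a e E]
gaeES => gaeEaS   [E -> E a]
gaeEaS => gaeaeEaS   [E -> a e E]
gaeaeEaS => gaeaegaS   [E -> g]
gaeaegaS => gaeaegagSS   [S -> g S S]
gaeaegagSS => gaeaegageS   [S -> e]
gaeaegageS => gaeaegageE   [S -> E]
gaeaegageE => gaeaegageEa   [E -> E a]
gaeaegageEa => gaeaegageEaa   [E -> E a]
gaeaegageEaa => gaeaegagegaa   [E -> g]

S => gSS => gES => gaeES => gaeEaS => gaeaeEaS => gaeaegaS => gaeaegagSS => gaeaegageS => gaeaegageE => gaeaegageEa => gaeaegageEaa => gaeaegagegaa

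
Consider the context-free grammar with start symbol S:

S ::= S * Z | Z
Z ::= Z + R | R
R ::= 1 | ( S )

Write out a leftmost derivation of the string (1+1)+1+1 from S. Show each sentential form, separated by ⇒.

S ⇒ Z   [S ::= Z]
Z ⇒ Z+R   [Z ::= Z + R]
Z+R ⇒ Z+R+R   [Z ::= Z + R]
Z+R+R ⇒ R+R+R   [Z ::= R]
R+R+R ⇒ (S)+R+R   [R ::= ( S )]
(S)+R+R ⇒ (Z)+R+R   [S ::= Z]
(Z)+R+R ⇒ (Z+R)+R+R   [Z ::= Z + R]
(Z+R)+R+R ⇒ (R+R)+R+R   [Z ::= R]
(R+R)+R+R ⇒ (1+R)+R+R   [R ::= 1]
(1+R)+R+R ⇒ (1+1)+R+R   [R ::= 1]
(1+1)+R+R ⇒ (1+1)+1+R   [R ::= 1]
(1+1)+1+R ⇒ (1+1)+1+1   [R ::= 1]

S ⇒ Z ⇒ Z+R ⇒ Z+R+R ⇒ R+R+R ⇒ (S)+R+R ⇒ (Z)+R+R ⇒ (Z+R)+R+R ⇒ (R+R)+R+R ⇒ (1+R)+R+R ⇒ (1+1)+R+R ⇒ (1+1)+1+R ⇒ (1+1)+1+1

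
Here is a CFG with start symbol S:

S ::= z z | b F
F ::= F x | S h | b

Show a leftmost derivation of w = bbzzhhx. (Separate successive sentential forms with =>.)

S => bF => bFx => bShx => bbFhx => bbShhx => bbzzhhx

S => bF   [S ::= b F]
bF => bFx   [F ::= F x]
bFx => bShx   [F ::= S h]
bShx => bbFhx   [S ::= b F]
bbFhx => bbShhx   [F ::= S h]
bbShhx => bbzzhhx   [S ::= z z]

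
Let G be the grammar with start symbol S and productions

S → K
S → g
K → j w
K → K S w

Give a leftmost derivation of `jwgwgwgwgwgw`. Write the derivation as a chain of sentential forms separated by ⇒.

S⇒K⇒KSw⇒KSwSw⇒KSwSwSw⇒KSwSwSwSw⇒KSwSwSwSwSw⇒jwSwSwSwSwSw⇒jwgwSwSwSwSw⇒jwgwgwSwSwSw⇒jwgwgwgwSwSw⇒jwgwgwgwgwSw⇒jwgwgwgwgwgw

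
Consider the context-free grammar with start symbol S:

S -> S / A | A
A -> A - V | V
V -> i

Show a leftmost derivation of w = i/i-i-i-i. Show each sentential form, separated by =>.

S => S/A   [S -> S / A]
S/A => A/A   [S -> A]
A/A => V/A   [A -> V]
V/A => i/A   [V -> i]
i/A => i/A-V   [A -> A - V]
i/A-V => i/A-V-V   [A -> A - V]
i/A-V-V => i/A-V-V-V   [A -> A - V]
i/A-V-V-V => i/V-V-V-V   [A -> V]
i/V-V-V-V => i/i-V-V-V   [V -> i]
i/i-V-V-V => i/i-i-V-V   [V -> i]
i/i-i-V-V => i/i-i-i-V   [V -> i]
i/i-i-i-V => i/i-i-i-i   [V -> i]

S=>S/A=>A/A=>V/A=>i/A=>i/A-V=>i/A-V-V=>i/A-V-V-V=>i/V-V-V-V=>i/i-V-V-V=>i/i-i-V-V=>i/i-i-i-V=>i/i-i-i-i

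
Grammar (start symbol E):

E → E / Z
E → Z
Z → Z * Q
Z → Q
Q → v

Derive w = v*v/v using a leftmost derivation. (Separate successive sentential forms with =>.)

E => E/Z => Z/Z => Z*Q/Z => Q*Q/Z => v*Q/Z => v*v/Z => v*v/Q => v*v/v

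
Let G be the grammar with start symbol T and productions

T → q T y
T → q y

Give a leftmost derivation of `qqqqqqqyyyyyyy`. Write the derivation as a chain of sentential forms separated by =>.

T => qTy   [T → q T y]
qTy => qqTyy   [T → q T y]
qqTyy => qqqTyyy   [T → q T y]
qqqTyyy => qqqqTyyyy   [T → q T y]
qqqqTyyyy => qqqqqTyyyyy   [T → q T y]
qqqqqTyyyyy => qqqqqqTyyyyyy   [T → q T y]
qqqqqqTyyyyyy => qqqqqqqyyyyyyy   [T → q y]

T=>qTy=>qqTyy=>qqqTyyy=>qqqqTyyyy=>qqqqqTyyyyy=>qqqqqqTyyyyyy=>qqqqqqqyyyyyyy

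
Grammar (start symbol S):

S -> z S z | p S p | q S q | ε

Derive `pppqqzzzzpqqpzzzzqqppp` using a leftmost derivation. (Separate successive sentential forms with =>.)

S=>pSp=>ppSpp=>pppSppp=>pppqSqppp=>pppqqSqqppp=>pppqqzSzqqppp=>pppqqzzSzzqqppp=>pppqqzzzSzzzqqppp=>pppqqzzzzSzzzzqqppp=>pppqqzzzzpSpzzzzqqppp=>pppqqzzzzpqSqpzzzzqqppp=>pppqqzzzzpqqpzzzzqqppp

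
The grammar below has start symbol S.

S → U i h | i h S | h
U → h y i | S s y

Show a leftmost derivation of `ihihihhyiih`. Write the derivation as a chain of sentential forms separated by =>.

S => ihS   [S → i h S]
ihS => ihihS   [S → i h S]
ihihS => ihihihS   [S → i h S]
ihihihS => ihihihUih   [S → U i h]
ihihihUih => ihihihhyiih   [U → h y i]

S => ihS => ihihS => ihihihS => ihihihUih => ihihihhyiih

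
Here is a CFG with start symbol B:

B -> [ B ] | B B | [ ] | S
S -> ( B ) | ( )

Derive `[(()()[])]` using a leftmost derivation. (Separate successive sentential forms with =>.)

B=>[B]=>[S]=>[(B)]=>[(BB)]=>[(BBB)]=>[(SBB)]=>[(()BB)]=>[(()SB)]=>[(()()B)]=>[(()()[])]

B => [B]   [B -> [ B ]]
[B] => [S]   [B -> S]
[S] => [(B)]   [S -> ( B )]
[(B)] => [(BB)]   [B -> B B]
[(BB)] => [(BBB)]   [B -> B B]
[(BBB)] => [(SBB)]   [B -> S]
[(SBB)] => [(()BB)]   [S -> ( )]
[(()BB)] => [(()SB)]   [B -> S]
[(()SB)] => [(()()B)]   [S -> ( )]
[(()()B)] => [(()()[])]   [B -> [ ]]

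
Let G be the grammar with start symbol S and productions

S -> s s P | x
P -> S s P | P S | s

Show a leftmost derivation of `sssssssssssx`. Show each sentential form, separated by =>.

S=>ssP=>ssPS=>ssSsPS=>ssssPsPS=>ssssSsPsPS=>ssssssPsPsPS=>ssssssssPsPS=>ssssssssssPS=>sssssssssssS=>sssssssssssx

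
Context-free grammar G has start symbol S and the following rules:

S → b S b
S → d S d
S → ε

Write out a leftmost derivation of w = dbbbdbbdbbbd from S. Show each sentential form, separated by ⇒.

S ⇒ dSd ⇒ dbSbd ⇒ dbbSbbd ⇒ dbbbSbbbd ⇒ dbbbdSdbbbd ⇒ dbbbdbSbdbbbd ⇒ dbbbdbbdbbbd

S ⇒ dSd   [S → d S d]
dSd ⇒ dbSbd   [S → b S b]
dbSbd ⇒ dbbSbbd   [S → b S b]
dbbSbbd ⇒ dbbbSbbbd   [S → b S b]
dbbbSbbbd ⇒ dbbbdSdbbbd   [S → d S d]
dbbbdSdbbbd ⇒ dbbbdbSbdbbbd   [S → b S b]
dbbbdbSbdbbbd ⇒ dbbbdbbdbbbd   [S → ε]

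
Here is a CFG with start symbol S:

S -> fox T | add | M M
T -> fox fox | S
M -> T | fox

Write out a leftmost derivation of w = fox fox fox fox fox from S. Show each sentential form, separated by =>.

S => M M => T M => S M => M M M => T M M => fox fox M M => fox fox T M => fox fox S M => fox fox M M M => fox fox fox M M => fox fox fox fox M => fox fox fox fox fox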